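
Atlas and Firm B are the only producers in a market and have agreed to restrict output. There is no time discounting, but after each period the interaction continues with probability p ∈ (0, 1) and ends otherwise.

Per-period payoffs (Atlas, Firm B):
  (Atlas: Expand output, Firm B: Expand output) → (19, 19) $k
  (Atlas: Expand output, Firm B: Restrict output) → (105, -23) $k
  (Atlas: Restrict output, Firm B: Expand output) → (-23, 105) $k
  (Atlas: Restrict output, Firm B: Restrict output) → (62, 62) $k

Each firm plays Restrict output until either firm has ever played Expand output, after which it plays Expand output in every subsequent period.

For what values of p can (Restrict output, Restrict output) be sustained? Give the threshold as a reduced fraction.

1/2

Expected cooperation value is 62 + p·62 + p²·62 + … = 62/(1−p); deviation gives 105 + p·19/(1−p).
62 ≥ 105(1−p) + 19p ⇒ 86p ≥ 43 ⇒ p ≥ 43/86 = 1/2.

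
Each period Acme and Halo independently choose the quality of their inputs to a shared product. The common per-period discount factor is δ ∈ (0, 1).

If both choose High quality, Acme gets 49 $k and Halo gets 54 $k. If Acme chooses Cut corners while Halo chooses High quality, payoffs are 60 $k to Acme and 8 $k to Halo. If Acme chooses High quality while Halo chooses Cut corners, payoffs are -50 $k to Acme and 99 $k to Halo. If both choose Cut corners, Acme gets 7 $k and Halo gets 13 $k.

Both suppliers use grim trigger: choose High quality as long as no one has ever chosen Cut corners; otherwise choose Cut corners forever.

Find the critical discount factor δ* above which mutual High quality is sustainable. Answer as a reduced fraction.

45/86

Acme's threshold: (60−49)/(60−7) = 11/53.
Halo's threshold: (99−54)/(99−13) = 45/86.
11/53 < 45/86, so Halo binds and δ* = 45/86.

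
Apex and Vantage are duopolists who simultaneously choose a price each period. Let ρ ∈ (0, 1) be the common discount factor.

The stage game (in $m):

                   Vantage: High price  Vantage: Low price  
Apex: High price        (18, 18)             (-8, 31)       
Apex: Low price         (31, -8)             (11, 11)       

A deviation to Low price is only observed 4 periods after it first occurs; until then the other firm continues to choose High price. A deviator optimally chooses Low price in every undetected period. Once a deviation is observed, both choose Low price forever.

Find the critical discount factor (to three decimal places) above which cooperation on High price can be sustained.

The best deviation is to choose Low price for all 4 undetected periods, earning 31 each, then 11 forever once detected.
Deviation value: 31(1−ρ^4)/(1−ρ) + 11ρ^4/(1−ρ); cooperation value: 18/(1−ρ).
IC: 18 ≥ 31(1−ρ^4) + 11ρ^4 = 31 − 20ρ^4.
So ρ^4 ≥ 13/20, giving ρ ≥ (13/20)^(1/4) ≈ 0.898.

0.898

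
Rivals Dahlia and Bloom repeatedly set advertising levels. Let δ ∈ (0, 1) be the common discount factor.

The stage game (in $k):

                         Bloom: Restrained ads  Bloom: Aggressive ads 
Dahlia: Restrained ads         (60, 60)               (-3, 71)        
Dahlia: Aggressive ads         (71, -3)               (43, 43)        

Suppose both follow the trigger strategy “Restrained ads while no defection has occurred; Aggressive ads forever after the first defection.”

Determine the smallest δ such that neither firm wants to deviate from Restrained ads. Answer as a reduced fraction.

11/28

60/(1−δ) ≥ 71 + 43δ/(1−δ)
60 ≥ 71 − 28δ
δ ≥ 11/28.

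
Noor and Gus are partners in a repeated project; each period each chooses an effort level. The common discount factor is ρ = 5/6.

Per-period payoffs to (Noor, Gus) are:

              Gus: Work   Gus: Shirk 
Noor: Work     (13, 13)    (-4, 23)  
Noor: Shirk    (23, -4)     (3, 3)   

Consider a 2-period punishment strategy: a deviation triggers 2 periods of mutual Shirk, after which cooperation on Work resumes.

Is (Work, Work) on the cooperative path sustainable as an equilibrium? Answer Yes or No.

A one-shot deviation gives 23 now, then 3 for 2 periods, then back to 13.
Gain from deviating: (23−13) today; loss: (13−3) in each of the next 2 periods.
No-deviation condition: (13−3)(ρ+…+ρ^2) ≥ 23−13, i.e. ρ+…+ρ^2 ≥ 1.
At ρ = 5/6: ρ+…+ρ^2 = 1.5278 ≥ 1.0000.
So cooperation is sustainable.

Yes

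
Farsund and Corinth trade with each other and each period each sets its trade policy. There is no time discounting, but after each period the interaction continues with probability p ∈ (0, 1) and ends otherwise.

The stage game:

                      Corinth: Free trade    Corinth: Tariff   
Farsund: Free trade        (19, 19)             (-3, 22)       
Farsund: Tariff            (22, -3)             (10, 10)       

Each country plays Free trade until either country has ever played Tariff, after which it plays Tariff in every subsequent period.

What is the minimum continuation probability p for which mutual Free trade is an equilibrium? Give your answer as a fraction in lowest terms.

1/4

Expected cooperation value is 19 + p·19 + p²·19 + … = 19/(1−p); deviation gives 22 + p·10/(1−p).
19 ≥ 22(1−p) + 10p ⇒ 12p ≥ 3 ⇒ p ≥ 3/12 = 1/4.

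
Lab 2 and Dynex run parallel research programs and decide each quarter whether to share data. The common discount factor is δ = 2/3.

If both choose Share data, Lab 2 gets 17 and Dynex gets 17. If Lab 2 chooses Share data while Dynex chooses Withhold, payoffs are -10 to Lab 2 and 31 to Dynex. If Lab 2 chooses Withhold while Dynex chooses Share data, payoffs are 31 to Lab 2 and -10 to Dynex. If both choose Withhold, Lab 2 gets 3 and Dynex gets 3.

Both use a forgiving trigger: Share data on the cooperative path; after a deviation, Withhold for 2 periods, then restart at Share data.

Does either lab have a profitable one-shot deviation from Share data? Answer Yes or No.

IC: δ+…+δ^2 ≥ (31−17)/(17−3) = 1.
At δ = 2/3: partial sum = 1.1111 ≥ 1.0000. Cooperation sustainable.

No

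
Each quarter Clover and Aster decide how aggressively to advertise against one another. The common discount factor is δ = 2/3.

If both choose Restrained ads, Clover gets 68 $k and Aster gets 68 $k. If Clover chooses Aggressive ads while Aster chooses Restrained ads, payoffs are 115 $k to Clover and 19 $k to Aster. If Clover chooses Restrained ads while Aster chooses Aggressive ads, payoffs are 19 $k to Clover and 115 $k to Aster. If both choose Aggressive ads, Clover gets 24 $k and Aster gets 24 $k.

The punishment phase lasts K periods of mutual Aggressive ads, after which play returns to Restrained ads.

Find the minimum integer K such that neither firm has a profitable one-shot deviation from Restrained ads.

2

No profitable deviation requires (68−24)(δ+…+δ^K) ≥ 115−68, i.e. δ+…+δ^K ≥ 47/44 ≈ 1.0682.
With δ = 2/3, the partial sums are K=1: 0.6667, K=2: 1.1111.
K = 2 is the first length at which the sum reaches 1.0682.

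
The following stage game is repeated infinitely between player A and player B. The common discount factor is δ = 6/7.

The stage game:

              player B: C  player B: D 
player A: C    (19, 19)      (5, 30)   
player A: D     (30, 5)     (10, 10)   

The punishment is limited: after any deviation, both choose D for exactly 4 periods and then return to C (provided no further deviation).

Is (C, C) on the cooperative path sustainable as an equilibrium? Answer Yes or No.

IC: δ+…+δ^4 ≥ (30−19)/(19−10) = 11/9.
At δ = 6/7: partial sum = 2.7613 ≥ 1.2222. Cooperation sustainable.

Yes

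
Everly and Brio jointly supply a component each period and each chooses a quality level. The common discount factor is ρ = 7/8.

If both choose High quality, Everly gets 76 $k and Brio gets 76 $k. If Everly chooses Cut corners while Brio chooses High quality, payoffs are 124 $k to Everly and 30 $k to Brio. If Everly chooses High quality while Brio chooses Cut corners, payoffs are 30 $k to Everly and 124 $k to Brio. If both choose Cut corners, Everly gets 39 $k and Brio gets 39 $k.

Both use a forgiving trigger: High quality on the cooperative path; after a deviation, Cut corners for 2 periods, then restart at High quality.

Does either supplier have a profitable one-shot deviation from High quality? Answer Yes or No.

IC: ρ+…+ρ^2 ≥ (124−76)/(76−39) = 48/37.
At ρ = 7/8: partial sum = 1.6406 ≥ 1.2973. Cooperation sustainable.

No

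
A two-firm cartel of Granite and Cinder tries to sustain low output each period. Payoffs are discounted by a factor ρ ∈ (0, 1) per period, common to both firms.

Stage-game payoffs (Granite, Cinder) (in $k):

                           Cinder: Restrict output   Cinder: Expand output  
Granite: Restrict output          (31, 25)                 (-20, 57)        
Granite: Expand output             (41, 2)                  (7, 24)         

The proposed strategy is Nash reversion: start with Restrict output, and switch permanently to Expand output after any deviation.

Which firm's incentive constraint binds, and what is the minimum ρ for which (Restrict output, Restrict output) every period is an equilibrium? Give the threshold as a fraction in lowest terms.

Cinder; ρ ≥ 32/33

Granite: cooperation gives 31 each period; deviation gives 41 once then 7 forever.
  31/(1−ρ) ≥ 41 + 7ρ/(1−ρ) ⇒ ρ ≥ 10/34 = 5/17.
Cinder: cooperation gives 25 each period; deviation gives 57 once then 24 forever.
  ρ ≥ 32/33.
Both must hold, so the binding constraint is Cinder's: ρ ≥ 32/33.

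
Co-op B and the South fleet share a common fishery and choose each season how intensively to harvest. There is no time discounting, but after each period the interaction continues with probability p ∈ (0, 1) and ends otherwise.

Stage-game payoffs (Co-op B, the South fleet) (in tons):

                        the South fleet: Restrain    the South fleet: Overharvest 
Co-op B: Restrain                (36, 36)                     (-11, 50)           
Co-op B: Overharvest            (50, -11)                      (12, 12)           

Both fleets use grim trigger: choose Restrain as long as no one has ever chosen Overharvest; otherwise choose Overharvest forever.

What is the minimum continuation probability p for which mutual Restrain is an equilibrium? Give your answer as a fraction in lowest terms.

Expected cooperation value is 36 + p·36 + p²·36 + … = 36/(1−p); deviation gives 50 + p·12/(1−p).
36 ≥ 50(1−p) + 12p ⇒ 38p ≥ 14 ⇒ p ≥ 14/38 = 7/19.

7/19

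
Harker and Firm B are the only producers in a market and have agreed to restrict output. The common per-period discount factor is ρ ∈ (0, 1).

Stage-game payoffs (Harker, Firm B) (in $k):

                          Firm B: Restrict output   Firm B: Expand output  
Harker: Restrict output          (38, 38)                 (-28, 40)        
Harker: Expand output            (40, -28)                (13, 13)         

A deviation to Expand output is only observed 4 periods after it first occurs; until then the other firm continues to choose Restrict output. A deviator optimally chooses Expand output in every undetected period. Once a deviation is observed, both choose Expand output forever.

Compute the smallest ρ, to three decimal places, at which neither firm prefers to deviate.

0.522

A deviator earns 40 for 4 periods, then 13 forever; cooperating earns 38 forever. Multiplying the IC by (1−ρ):
38 ≥ 40(1−ρ^4) + 13ρ^4, so 27·ρ^4 ≥ 2 and ρ^4 ≥ 2/27.
ρ ≥ (2/27)^(1/4) ≈ 0.522.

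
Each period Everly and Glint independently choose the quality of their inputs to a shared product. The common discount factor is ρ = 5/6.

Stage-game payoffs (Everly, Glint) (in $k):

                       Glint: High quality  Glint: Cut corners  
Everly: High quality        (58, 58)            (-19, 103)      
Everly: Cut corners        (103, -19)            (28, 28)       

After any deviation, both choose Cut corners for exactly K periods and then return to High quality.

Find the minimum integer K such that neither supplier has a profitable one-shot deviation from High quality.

2

No profitable deviation requires (58−28)(ρ+…+ρ^K) ≥ 103−58, i.e. ρ+…+ρ^K ≥ 3/2 ≈ 1.5000.
With ρ = 5/6, the partial sums are K=1: 0.8333, K=2: 1.5278.
K = 2 is the first length at which the sum reaches 1.5000.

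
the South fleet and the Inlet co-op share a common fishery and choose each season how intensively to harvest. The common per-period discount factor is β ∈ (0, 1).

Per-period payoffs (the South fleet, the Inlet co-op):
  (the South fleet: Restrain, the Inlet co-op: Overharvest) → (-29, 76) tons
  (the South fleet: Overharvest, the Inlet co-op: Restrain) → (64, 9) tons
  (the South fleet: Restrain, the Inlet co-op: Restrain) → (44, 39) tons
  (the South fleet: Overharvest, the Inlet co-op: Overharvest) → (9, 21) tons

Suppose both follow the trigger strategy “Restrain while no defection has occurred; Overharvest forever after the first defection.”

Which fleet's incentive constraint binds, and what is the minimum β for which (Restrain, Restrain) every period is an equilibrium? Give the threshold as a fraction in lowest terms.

For the South fleet: deviation gain 64−44 = 20, per-period punishment loss 44−9 = 35. IC gives β ≥ 20/55 = 4/11.
For the Inlet co-op: gain 37, loss 18 per period, so β ≥ 37/55.
The tighter constraint is the Inlet co-op's, so cooperation needs β ≥ 37/55.

the Inlet co-op; β ≥ 37/55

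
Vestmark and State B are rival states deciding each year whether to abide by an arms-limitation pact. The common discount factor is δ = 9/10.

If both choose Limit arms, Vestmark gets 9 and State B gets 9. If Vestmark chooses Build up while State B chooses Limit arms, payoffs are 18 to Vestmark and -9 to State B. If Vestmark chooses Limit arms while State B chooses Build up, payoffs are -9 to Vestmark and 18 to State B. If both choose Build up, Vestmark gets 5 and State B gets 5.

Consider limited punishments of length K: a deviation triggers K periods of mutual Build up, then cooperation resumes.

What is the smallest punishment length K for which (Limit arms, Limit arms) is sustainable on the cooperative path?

3

Need Σ_{k=1}^{K} δ^k ≥ (18−9)/(9−5) = 2.2500 at δ = 9/10.
At K = 2 the sum is 1.7100 < 2.2500; at K = 3 it is 2.4390 ≥ 2.2500.
So the minimum punishment length is K = 3.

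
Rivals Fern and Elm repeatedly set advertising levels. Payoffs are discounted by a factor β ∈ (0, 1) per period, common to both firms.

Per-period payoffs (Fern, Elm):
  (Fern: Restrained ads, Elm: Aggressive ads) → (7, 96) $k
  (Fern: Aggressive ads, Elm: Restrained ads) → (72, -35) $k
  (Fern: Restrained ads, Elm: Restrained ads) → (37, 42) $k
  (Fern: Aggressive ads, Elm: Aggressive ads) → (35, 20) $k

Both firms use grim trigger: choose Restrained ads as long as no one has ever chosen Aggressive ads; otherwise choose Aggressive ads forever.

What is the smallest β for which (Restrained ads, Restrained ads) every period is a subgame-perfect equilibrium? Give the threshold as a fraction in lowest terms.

For Fern: deviation gain 72−37 = 35, per-period punishment loss 37−35 = 2. IC gives β ≥ 35/37.
For Elm: gain 54, loss 22 per period, so β ≥ 54/76 = 27/38.
The tighter constraint is Fern's, so cooperation needs β ≥ 35/37.

35/37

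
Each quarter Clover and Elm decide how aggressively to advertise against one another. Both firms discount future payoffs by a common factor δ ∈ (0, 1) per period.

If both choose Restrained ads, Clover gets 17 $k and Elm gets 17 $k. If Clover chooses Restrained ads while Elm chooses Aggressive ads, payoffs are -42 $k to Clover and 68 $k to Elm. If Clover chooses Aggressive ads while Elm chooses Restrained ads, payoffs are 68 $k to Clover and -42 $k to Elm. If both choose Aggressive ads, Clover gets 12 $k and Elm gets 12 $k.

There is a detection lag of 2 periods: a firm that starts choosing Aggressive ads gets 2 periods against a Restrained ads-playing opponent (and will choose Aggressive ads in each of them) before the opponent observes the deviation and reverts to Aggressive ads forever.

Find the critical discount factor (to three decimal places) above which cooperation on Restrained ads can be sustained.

0.954

Deviating for the 2 undetected periods gains 68−17 = 51 per period over cooperation, then loses 17−12 = 5 per period forever once punishment starts.
Gain: 51(1 + δ + … + δ^1); loss: 5·δ^2/(1−δ).
No profitable deviation ⇔ 51(1−δ^2) ≤ 5·δ^2, i.e. δ^2 ≥ 51/(51+5) = 51/56.
Hence δ ≥ (51/56)^(1/2) ≈ 0.954.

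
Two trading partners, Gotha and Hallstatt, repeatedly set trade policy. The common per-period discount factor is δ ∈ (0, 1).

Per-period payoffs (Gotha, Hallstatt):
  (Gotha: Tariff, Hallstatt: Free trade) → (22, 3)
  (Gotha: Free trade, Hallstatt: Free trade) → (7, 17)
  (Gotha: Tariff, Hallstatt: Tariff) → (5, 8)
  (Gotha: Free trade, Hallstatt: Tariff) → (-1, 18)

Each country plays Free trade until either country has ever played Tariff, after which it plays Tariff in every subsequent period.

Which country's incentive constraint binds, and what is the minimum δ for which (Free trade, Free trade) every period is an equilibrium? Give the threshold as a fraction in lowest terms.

Gotha; δ ≥ 15/17

Gotha's threshold: (22−7)/(22−5) = 15/17.
Hallstatt's threshold: (18−17)/(18−8) = 1/10.
15/17 > 1/10, so Gotha binds and δ* = 15/17.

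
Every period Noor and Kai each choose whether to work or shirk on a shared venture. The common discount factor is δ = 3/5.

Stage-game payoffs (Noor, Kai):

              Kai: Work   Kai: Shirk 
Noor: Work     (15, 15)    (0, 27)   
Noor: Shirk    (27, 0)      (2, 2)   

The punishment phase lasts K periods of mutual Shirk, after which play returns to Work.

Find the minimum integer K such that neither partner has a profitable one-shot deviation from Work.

Need Σ_{k=1}^{K} δ^k ≥ (27−15)/(15−2) = 0.9231 at δ = 3/5.
At K = 1 the sum is 0.6000 < 0.9231; at K = 2 it is 0.9600 ≥ 0.9231.
So the minimum punishment length is K = 2.

2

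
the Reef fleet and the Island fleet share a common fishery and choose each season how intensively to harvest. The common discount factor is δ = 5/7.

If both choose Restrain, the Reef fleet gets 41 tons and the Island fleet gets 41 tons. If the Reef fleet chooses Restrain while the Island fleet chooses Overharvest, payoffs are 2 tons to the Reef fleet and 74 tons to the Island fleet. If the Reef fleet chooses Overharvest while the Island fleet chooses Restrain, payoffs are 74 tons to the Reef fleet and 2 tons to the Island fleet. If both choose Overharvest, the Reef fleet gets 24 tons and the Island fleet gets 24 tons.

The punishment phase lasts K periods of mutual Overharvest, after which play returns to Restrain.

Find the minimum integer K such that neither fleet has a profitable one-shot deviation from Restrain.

5

No profitable deviation requires (41−24)(δ+…+δ^K) ≥ 74−41, i.e. δ+…+δ^K ≥ 33/17 ≈ 1.9412.
With δ = 5/7, the partial sums are K=1: 0.7143, K=2: 1.2245, K=3: 1.5889, K=4: 1.8492, K=5: 2.0352.
K = 5 is the first length at which the sum reaches 1.9412.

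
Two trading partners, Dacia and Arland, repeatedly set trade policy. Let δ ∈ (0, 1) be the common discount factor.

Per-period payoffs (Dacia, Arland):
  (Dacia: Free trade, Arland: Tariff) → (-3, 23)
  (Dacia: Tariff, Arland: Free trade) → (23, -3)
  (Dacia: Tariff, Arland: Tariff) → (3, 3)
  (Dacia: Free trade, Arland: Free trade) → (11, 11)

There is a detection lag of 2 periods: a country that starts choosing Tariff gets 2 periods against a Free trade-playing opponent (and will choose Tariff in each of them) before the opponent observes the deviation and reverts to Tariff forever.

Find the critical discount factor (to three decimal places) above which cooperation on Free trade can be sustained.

A deviator earns 23 for 2 periods, then 3 forever; cooperating earns 11 forever. Multiplying the IC by (1−δ):
11 ≥ 23(1−δ^2) + 3δ^2, so 20·δ^2 ≥ 12 and δ^2 ≥ 3/5.
δ ≥ (3/5)^(1/2) ≈ 0.775.

0.775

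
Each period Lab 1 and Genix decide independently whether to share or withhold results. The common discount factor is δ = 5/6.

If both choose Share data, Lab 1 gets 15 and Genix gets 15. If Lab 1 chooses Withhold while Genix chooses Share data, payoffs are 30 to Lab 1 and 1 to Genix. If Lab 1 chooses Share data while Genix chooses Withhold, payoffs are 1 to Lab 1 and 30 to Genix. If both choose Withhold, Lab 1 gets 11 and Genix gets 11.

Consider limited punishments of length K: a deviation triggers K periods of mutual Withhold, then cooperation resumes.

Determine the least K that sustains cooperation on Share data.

8

No profitable deviation requires (15−11)(δ+…+δ^K) ≥ 30−15, i.e. δ+…+δ^K ≥ 15/4 ≈ 3.7500.
With δ = 5/6, the partial sums are K=1: 0.8333, K=2: 1.5278, …, K=6: 3.3255, K=7: 3.6046, K=8: 3.8372.
K = 8 is the first length at which the sum reaches 3.7500.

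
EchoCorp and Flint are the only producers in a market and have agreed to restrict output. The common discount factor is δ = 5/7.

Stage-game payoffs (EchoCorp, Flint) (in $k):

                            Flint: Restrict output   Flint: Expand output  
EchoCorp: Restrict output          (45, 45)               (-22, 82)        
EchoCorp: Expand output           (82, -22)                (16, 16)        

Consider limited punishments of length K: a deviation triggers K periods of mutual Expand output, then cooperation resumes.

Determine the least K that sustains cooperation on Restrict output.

3

IC: δ(1−δ^K)/(1−δ) ≥ (82−45)/(45−16) = 37/29.
With δ = 5/7: need 1 − δ^K ≥ 37/29·(1−5/7)/(5/7), i.e. δ^K ≤ 0.4897.
Since (5/7)^2 = 0.5102 and (5/7)^3 = 0.3644, the smallest such K is 3.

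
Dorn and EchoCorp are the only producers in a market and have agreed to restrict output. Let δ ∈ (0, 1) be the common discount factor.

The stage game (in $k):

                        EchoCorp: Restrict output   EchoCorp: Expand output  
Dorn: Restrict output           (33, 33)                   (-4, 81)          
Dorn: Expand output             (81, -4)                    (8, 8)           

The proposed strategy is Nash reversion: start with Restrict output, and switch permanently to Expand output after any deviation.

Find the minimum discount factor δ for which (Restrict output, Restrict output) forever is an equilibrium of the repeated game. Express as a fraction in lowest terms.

48/73

33/(1−δ) ≥ 81 + 8δ/(1−δ)
33 ≥ 81 − 73δ
δ ≥ 48/73.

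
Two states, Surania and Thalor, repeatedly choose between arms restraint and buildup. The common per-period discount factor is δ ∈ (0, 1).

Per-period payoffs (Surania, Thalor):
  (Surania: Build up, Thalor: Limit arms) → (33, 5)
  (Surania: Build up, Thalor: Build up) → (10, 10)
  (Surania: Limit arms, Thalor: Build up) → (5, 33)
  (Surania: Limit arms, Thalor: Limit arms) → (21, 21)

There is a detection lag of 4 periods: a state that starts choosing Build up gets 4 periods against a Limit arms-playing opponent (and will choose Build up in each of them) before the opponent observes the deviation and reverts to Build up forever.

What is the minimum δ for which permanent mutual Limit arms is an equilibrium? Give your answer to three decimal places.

0.850

The best deviation is to choose Build up for all 4 undetected periods, earning 33 each, then 10 forever once detected.
Deviation value: 33(1−δ^4)/(1−δ) + 10δ^4/(1−δ); cooperation value: 21/(1−δ).
IC: 21 ≥ 33(1−δ^4) + 10δ^4 = 33 − 23δ^4.
So δ^4 ≥ 12/23, giving δ ≥ (12/23)^(1/4) ≈ 0.850.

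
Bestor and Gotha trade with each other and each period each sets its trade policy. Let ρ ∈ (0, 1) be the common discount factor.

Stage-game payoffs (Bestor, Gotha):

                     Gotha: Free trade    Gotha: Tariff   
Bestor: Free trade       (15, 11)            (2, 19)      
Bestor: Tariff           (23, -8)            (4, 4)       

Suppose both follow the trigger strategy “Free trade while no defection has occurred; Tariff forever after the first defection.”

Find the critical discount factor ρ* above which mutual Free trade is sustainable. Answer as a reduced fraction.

Bestor's threshold: (23−15)/(23−4) = 8/19.
Gotha's threshold: (19−11)/(19−4) = 8/15.
8/19 < 8/15, so Gotha binds and ρ* = 8/15.

8/15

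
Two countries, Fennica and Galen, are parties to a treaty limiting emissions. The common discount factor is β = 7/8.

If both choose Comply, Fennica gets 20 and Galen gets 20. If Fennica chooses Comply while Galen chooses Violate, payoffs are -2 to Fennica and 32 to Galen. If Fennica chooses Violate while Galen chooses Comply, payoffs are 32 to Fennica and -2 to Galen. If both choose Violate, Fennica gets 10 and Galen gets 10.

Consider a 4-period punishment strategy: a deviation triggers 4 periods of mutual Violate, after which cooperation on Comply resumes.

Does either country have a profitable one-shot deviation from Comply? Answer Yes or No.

Comparing payoff streams over the 5 periods until play realigns: cooperate → 20(1+β+…+β^4); deviate → 32 + 10(β+…+β^4).
Cooperation is sustained iff (20−10)(β+…+β^4) ≥ 32−20.
β+…+β^4 = 7/8·(1−(7/8)^4)/(1−7/8) = 2.8967, and (32−20)/(20−10) = 1.2000.
2.8967 ≥ 1.2000, so cooperation is sustainable.

No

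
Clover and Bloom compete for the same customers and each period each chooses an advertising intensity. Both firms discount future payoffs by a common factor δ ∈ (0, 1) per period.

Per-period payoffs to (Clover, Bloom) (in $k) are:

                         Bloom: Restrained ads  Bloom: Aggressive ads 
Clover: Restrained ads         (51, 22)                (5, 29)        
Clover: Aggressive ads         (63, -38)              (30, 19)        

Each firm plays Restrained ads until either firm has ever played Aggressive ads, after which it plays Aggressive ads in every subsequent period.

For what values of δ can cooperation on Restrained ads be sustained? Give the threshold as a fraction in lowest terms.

Clover: cooperation gives 51 each period; deviation gives 63 once then 30 forever.
  51/(1−δ) ≥ 63 + 30δ/(1−δ) ⇒ δ ≥ 12/33 = 4/11.
Bloom: cooperation gives 22 each period; deviation gives 29 once then 19 forever.
  δ ≥ 7/10.
Both must hold, so the binding constraint is Bloom's: δ ≥ 7/10.

7/10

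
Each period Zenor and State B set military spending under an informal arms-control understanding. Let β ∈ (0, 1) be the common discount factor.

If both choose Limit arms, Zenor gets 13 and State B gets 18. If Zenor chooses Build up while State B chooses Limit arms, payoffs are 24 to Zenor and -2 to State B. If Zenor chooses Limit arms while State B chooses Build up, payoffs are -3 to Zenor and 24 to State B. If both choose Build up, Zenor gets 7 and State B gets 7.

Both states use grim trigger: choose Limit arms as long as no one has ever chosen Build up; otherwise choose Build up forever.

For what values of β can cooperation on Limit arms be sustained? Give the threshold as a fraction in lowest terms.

11/17

Zenor's threshold: (24−13)/(24−7) = 11/17.
State B's threshold: (24−18)/(24−7) = 6/17.
11/17 > 6/17, so Zenor binds and β* = 11/17.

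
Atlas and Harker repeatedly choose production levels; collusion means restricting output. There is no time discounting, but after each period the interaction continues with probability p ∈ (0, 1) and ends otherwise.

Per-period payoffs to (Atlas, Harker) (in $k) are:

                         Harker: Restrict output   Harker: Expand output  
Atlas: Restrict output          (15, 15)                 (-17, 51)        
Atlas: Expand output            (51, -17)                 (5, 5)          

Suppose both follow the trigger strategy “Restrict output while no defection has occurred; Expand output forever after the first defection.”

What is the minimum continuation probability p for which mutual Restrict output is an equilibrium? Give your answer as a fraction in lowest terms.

18/23

Expected cooperation value is 15 + p·15 + p²·15 + … = 15/(1−p); deviation gives 51 + p·5/(1−p).
15 ≥ 51(1−p) + 5p ⇒ 46p ≥ 36 ⇒ p ≥ 36/46 = 18/23.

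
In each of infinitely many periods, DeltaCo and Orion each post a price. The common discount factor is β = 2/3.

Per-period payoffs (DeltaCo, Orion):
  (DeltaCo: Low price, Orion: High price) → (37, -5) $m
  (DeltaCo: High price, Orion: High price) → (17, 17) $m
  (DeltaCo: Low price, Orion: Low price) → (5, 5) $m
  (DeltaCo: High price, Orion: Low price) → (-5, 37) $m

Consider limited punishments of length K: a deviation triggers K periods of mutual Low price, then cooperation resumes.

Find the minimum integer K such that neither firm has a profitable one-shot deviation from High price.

5

No profitable deviation requires (17−5)(β+…+β^K) ≥ 37−17, i.e. β+…+β^K ≥ 5/3 ≈ 1.6667.
With β = 2/3, the partial sums are K=1: 0.6667, K=2: 1.1111, K=3: 1.4074, K=4: 1.6049, K=5: 1.7366.
K = 5 is the first length at which the sum reaches 1.6667.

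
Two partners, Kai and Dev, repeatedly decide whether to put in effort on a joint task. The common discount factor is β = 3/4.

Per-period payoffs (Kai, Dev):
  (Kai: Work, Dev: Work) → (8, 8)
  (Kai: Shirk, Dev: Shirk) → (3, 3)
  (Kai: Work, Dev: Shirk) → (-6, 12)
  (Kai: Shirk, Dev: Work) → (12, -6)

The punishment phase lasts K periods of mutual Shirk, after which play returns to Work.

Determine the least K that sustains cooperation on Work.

Need Σ_{k=1}^{K} β^k ≥ (12−8)/(8−3) = 0.8000 at β = 3/4.
At K = 1 the sum is 0.7500 < 0.8000; at K = 2 it is 1.3125 ≥ 0.8000.
So the minimum punishment length is K = 2.

2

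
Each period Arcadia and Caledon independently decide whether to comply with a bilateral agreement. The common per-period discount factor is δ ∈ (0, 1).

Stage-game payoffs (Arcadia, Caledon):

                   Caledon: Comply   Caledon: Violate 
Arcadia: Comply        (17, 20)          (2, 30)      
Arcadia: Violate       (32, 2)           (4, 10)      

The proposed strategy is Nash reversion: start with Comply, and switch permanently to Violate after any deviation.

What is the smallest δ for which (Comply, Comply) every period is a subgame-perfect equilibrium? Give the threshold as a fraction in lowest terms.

For Arcadia: deviation gain 32−17 = 15, per-period punishment loss 17−4 = 13. IC gives δ ≥ 15/28.
For Caledon: gain 10, loss 10 per period, so δ ≥ 10/20 = 1/2.
The tighter constraint is Arcadia's, so cooperation needs δ ≥ 15/28.

15/28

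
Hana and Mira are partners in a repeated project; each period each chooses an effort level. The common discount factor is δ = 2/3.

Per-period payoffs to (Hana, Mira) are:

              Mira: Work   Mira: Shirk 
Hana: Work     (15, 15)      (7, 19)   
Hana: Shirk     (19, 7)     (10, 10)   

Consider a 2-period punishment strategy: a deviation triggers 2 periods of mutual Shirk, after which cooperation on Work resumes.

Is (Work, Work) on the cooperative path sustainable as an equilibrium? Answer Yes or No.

Yes

A one-shot deviation gives 19 now, then 10 for 2 periods, then back to 15.
Gain from deviating: (19−15) today; loss: (15−10) in each of the next 2 periods.
No-deviation condition: (15−10)(δ+…+δ^2) ≥ 19−15, i.e. δ+…+δ^2 ≥ 4/5.
At δ = 2/3: δ+…+δ^2 = 1.1111 ≥ 0.8000.
So cooperation is sustainable.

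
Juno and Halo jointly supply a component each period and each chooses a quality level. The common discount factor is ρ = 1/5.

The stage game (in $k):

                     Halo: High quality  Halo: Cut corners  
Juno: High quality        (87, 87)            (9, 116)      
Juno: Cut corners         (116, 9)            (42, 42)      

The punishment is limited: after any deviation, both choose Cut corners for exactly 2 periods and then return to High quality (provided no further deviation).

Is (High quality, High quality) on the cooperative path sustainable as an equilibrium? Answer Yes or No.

IC: ρ+…+ρ^2 ≥ (116−87)/(87−42) = 29/45.
At ρ = 1/5: partial sum = 0.2400 < 0.6444. Cooperation not sustainable.

No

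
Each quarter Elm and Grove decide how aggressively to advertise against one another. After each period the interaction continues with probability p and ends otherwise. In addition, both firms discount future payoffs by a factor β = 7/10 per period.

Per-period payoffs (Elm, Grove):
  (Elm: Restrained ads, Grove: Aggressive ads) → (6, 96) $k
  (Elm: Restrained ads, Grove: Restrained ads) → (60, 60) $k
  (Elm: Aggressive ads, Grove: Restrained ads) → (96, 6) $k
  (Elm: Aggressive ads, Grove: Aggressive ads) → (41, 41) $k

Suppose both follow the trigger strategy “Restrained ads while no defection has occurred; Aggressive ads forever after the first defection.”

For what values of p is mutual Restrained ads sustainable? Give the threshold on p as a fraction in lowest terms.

With continuation probability p and discount β, the effective per-period discount factor is βp.
Grim-trigger IC: βp ≥ (96−60)/(96−41) = 36/55.
So p ≥ (36/55)/(7/10) = 72/77.

72/77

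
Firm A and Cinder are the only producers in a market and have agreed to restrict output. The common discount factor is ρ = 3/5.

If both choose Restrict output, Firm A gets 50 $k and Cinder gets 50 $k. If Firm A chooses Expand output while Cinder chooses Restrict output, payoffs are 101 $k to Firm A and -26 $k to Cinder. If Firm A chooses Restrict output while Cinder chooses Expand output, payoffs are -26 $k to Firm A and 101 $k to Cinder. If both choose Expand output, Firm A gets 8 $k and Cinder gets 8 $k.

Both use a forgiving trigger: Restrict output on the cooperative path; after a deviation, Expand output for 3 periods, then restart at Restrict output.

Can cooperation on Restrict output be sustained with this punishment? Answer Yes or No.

Comparing payoff streams over the 4 periods until play realigns: cooperate → 50(1+ρ+…+ρ^3); deviate → 101 + 8(ρ+…+ρ^3).
Cooperation is sustained iff (50−8)(ρ+…+ρ^3) ≥ 101−50.
ρ+…+ρ^3 = 3/5·(1−(3/5)^3)/(1−3/5) = 1.1760, and (101−50)/(50−8) = 1.2143.
1.1760 < 1.2143, so cooperation is not sustainable.

No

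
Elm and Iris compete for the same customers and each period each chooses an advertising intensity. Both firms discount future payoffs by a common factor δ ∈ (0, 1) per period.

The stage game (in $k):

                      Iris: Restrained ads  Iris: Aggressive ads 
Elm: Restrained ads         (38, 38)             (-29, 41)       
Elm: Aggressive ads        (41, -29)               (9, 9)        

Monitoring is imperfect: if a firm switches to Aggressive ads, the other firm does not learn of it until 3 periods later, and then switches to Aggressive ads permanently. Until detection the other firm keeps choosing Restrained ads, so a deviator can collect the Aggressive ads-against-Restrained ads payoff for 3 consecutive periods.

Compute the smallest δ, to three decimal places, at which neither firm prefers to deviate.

Deviating for the 3 undetected periods gains 41−38 = 3 per period over cooperation, then loses 38−9 = 29 per period forever once punishment starts.
Gain: 3(1 + δ + … + δ^2); loss: 29·δ^3/(1−δ).
No profitable deviation ⇔ 3(1−δ^3) ≤ 29·δ^3, i.e. δ^3 ≥ 3/(3+29) = 3/32.
Hence δ ≥ (3/32)^(1/3) ≈ 0.454.

0.454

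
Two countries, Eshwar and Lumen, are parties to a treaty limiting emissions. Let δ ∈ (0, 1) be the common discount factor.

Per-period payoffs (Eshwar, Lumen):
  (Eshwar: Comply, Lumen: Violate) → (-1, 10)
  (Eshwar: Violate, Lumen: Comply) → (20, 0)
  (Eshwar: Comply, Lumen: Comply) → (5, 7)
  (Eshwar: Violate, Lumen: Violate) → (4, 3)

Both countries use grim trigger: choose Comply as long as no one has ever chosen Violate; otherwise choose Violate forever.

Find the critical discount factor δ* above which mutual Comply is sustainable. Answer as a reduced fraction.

Eshwar: cooperation gives 5 each period; deviation gives 20 once then 4 forever.
  5/(1−δ) ≥ 20 + 4δ/(1−δ) ⇒ δ ≥ 15/16.
Lumen: cooperation gives 7 each period; deviation gives 10 once then 3 forever.
  δ ≥ 3/7.
Both must hold, so the binding constraint is Eshwar's: δ ≥ 15/16.

15/16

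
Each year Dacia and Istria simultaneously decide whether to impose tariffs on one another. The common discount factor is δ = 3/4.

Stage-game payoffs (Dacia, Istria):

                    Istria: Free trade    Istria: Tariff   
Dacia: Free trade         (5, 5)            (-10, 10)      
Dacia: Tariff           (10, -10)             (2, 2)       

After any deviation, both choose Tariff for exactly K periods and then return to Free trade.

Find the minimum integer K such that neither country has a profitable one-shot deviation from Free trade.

IC: δ(1−δ^K)/(1−δ) ≥ (10−5)/(5−2) = 5/3.
With δ = 3/4: need 1 − δ^K ≥ 5/3·(1−3/4)/(3/4), i.e. δ^K ≤ 0.4444.
Since (3/4)^2 = 0.5625 and (3/4)^3 = 0.4219, the smallest such K is 3.

3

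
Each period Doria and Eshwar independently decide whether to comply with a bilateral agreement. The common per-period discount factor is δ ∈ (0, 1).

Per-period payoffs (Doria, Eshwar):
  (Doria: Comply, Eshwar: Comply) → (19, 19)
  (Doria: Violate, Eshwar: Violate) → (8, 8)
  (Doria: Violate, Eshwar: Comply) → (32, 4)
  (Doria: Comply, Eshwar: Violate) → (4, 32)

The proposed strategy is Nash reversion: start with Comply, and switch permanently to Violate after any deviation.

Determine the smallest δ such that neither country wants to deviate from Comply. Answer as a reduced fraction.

13/24

One-period gain from deviating is 32 − 19 = 13. The loss is 19 − 8 = 11 in every subsequent period, with present value 11·δ/(1−δ).
Deviation is unprofitable when 11·δ/(1−δ) ≥ 13, i.e. δ/(1−δ) ≥ 13/11.
Equivalently δ ≥ 13/(13+11) = 13/24.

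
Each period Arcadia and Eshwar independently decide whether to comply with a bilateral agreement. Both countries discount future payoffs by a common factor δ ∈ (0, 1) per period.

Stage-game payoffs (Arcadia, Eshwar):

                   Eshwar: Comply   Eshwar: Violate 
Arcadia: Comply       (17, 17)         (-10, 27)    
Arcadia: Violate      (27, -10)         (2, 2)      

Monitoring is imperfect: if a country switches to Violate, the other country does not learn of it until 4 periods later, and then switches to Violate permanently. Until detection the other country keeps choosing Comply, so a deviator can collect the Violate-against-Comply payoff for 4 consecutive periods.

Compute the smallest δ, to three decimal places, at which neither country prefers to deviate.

A deviator earns 27 for 4 periods, then 2 forever; cooperating earns 17 forever. Multiplying the IC by (1−δ):
17 ≥ 27(1−δ^4) + 2δ^4, so 25·δ^4 ≥ 10 and δ^4 ≥ 2/5.
δ ≥ (2/5)^(1/4) ≈ 0.795.

0.795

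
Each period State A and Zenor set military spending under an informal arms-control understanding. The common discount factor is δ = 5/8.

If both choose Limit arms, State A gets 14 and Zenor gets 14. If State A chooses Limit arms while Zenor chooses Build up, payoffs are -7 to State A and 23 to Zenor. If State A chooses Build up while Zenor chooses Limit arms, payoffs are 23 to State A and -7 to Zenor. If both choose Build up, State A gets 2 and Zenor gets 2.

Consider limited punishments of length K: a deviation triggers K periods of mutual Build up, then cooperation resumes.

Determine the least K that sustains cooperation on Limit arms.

Need Σ_{k=1}^{K} δ^k ≥ (23−14)/(14−2) = 0.7500 at δ = 5/8.
At K = 1 the sum is 0.6250 < 0.7500; at K = 2 it is 1.0156 ≥ 0.7500.
So the minimum punishment length is K = 2.

2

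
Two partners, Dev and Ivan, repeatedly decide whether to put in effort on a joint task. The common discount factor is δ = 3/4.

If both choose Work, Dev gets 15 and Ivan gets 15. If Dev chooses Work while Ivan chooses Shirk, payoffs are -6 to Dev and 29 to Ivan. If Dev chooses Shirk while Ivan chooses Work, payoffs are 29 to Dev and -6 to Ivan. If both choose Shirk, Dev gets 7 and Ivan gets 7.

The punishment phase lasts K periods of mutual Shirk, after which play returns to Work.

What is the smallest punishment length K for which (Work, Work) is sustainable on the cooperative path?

Need Σ_{k=1}^{K} δ^k ≥ (29−15)/(15−7) = 1.7500 at δ = 3/4.
At K = 3 the sum is 1.7344 < 1.7500; at K = 4 it is 2.0508 ≥ 1.7500.
So the minimum punishment length is K = 4.

4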